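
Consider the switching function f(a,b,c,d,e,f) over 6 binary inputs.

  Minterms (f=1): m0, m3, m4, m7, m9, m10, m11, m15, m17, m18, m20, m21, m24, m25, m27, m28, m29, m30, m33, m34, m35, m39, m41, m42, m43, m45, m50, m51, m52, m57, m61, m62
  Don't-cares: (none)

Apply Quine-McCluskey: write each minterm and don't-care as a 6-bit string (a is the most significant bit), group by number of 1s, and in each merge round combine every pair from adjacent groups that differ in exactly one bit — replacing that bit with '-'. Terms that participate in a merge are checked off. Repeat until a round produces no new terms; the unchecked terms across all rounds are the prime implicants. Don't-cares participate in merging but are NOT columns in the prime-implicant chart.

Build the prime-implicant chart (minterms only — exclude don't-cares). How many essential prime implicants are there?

Round 0: 000000✓ 000011✓ 000100✓ 000111✓ 001001✓ 001010✓ 001011✓ 001111✓ 010001✓ 010010✓ 010100✓ 010101✓ 011000✓ 011001✓ 011011✓ 011100✓ 011101✓ 011110✓ 100001✓ 100010✓ 100011✓ 100111✓ 101001✓ 101010✓ 101011✓ 101101✓ 110010✓ 110011✓ 110100✓ 111001✓ 111101✓ 111110✓
Round 1: -00011✓ -00111✓ -01001✓ -01010✓ -01011✓ -10010 -10100 -11001✓ -11101✓ -11110 0-0100 0-1001✓ 0-1011✓ 00-011✓ 00-111✓ 000-00 000-11✓ 001-11✓ 0010-1✓ 00101-✓ 01-001✓ 01-100✓ 01-101✓ 010-01✓ 01010-✓ 011-00✓ 011-01✓ 0110-1✓ 01100-✓ 0111-0 01110-✓ 1-0010✓ 1-0011✓ 1-1001✓ 1-1101✓ 10-001✓ 10-010✓ 10-011✓ 100-11✓ 1000-1✓ 10001-✓ 101-01✓ 1010-1✓ 10101-✓ 11001-✓ 111-01✓
Round 2: --1001 -0-011 -00-11 -010-1 -0101- -11-01 0-10-1 00--11 01--01 01-10- 011-0- 1-001- 1-1-01 10-0-1 10-01-
PIs = {--1001, -0-011, -00-11, -010-1, -0101-, -10010, -10100, -11-01, -11110, 0-0100, 0-10-1, 00--11, 000-00, 01--01, 01-10-, 011-0-, 0111-0, 1-001-, 1-1-01, 10-0-1, 10-01-}
Coverage chart:
  m0: 000-00 ←essential
  m3: -0-011,-00-11,00--11
  m4: 0-0100,000-00
  m7: -00-11,00--11
  m9: --1001,-010-1,0-10-1
  m10: -0101- ←essential
  m11: -0-011,-010-1,-0101-,0-10-1,00--11
  m15: 00--11 ←essential
  m17: 01--01 ←essential
  m18: -10010 ←essential
  m20: -10100,0-0100,01-10-
  m21: 01--01,01-10-
  m24: 011-0- ←essential
  m25: --1001,-11-01,0-10-1,01--01,011-0-
  m27: 0-10-1 ←essential
  m28: 01-10-,011-0-,0111-0
  m29: -11-01,01--01,01-10-,011-0-
  m30: -11110,0111-0
  m33: 10-0-1 ←essential
  m34: 1-001-,10-01-
  m35: -0-011,-00-11,1-001-,10-0-1,10-01-
  m39: -00-11 ←essential
  m41: --1001,-010-1,1-1-01,10-0-1
  m42: -0101-,10-01-
  m43: -0-011,-010-1,-0101-,10-0-1,10-01-
  m45: 1-1-01 ←essential
  m50: -10010,1-001-
  m51: 1-001- ←essential
  m52: -10100 ←essential
  m57: --1001,-11-01,1-1-01
  m61: -11-01,1-1-01
  m62: -11110 ←essential
Essential: -00-11, -0101-, -10010, -10100, -11110, 0-10-1, 00--11, 000-00, 01--01, 011-0-, 1-001-, 1-1-01, 10-0-1

13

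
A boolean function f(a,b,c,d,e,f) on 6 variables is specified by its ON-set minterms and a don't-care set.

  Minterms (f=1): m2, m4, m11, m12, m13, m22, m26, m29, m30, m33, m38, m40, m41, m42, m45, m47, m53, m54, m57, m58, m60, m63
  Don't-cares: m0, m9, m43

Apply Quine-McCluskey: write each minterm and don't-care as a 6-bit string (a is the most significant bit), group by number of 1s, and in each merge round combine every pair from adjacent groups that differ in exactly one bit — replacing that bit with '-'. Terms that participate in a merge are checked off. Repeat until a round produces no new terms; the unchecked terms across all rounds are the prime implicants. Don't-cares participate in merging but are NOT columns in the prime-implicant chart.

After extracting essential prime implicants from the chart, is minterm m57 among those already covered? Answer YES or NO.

[col 0] 000000*, 000010*, 000100*, 001001*, 001011*, 001100*, 001101*, 010110*, 011010*, 011101*, 011110*, 100001*, 100110*, 101000*, 101001*, 101010*, 101011*, 101101*, 101111*, 110101, 110110*, 111001*, 111010*, 111100, 111111*
[col 1] -01001*, -01011*, -01101*, -10110, -11010, 0-1101, 00-100, 000-00, 0000-0, 001-01*, 0010-1*, 00110-, 01-110, 011-10, 1-0110, 1-1001, 1-1010, 1-1111, 10-001, 101-01*, 101-11*, 1010-0*, 1010-1*, 10100-*, 10101-*, 1011-1*
[col 2] -01-01, -010-1, 101--1, 1010--
Prime implicants: -01-01, -010-1, -10110, -11010, 0-1101, 00-100, 000-00, 0000-0, 00110-, 01-110, 011-10, 1-0110, 1-1001, 1-1010, 1-1111, 10-001, 101--1, 1010--, 110101, 111100
PI chart (minterm → PIs covering it):
  2 | 0000-0  (sole → essential)
  4 | 00-100,000-00
  11 | -010-1  (sole → essential)
  12 | 00-100,00110-
  13 | -01-01,0-1101,00110-
  22 | -10110,01-110
  26 | -11010,011-10
  29 | 0-1101  (sole → essential)
  30 | 01-110,011-10
  33 | 10-001  (sole → essential)
  38 | 1-0110  (sole → essential)
  40 | 1010--  (sole → essential)
  41 | -01-01,-010-1,1-1001,10-001,101--1,1010--
  42 | 1-1010,1010--
  45 | -01-01,101--1
  47 | 1-1111,101--1
  53 | 110101  (sole → essential)
  54 | -10110,1-0110
  57 | 1-1001  (sole → essential)
  58 | -11010,1-1010
  60 | 111100  (sole → essential)
  63 | 1-1111  (sole → essential)
Essential prime implicants: -010-1, 0-1101, 0000-0, 1-0110, 1-1001, 1-1111, 10-001, 1010--, 110101, 111100

YES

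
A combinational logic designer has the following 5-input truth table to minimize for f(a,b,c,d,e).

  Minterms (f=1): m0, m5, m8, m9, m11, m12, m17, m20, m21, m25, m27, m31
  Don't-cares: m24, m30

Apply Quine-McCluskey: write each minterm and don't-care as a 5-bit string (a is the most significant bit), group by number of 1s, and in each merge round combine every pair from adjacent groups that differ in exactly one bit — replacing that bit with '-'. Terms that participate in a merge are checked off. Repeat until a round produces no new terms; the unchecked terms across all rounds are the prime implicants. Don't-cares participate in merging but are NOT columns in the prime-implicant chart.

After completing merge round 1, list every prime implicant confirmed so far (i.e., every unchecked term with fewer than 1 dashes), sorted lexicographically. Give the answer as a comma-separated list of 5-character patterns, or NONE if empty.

NONE

Round 0: 00000✓ 00101✓ 01000✓ 01001✓ 01011✓ 01100✓ 10001✓ 10100✓ 10101✓ 11000✓ 11001✓ 11011✓ 11110✓ 11111✓
Round 1: -0101 -1000✓ -1001✓ -1011✓ 0-000 01-00 010-1✓ 0100-✓ 1-001 10-01 1010- 11-11 110-1✓ 1100-✓ 1111-
Round 2: -10-1 -100-
PIs = {-0101, -10-1, -100-, 0-000, 01-00, 1-001, 10-01, 1010-, 11-11, 1111-}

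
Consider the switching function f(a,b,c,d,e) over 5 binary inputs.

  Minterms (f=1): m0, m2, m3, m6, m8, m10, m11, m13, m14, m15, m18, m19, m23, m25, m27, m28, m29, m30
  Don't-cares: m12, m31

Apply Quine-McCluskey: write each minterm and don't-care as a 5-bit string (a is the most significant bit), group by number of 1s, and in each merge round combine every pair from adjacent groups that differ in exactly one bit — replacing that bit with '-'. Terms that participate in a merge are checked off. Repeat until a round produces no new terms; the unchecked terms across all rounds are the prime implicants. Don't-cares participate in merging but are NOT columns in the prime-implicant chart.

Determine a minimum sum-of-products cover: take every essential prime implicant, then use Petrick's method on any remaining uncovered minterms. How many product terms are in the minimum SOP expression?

size-2^0 implicants → 00000(✓)  00010(✓)  00011(✓)  00110(✓)  01000(✓)  01010(✓)  01011(✓)  01100(✓)  01101(✓)  01110(✓)  01111(✓)  10010(✓)  10011(✓)  10111(✓)  11001(✓)  11011(✓)  11100(✓)  11101(✓)  11110(✓)  11111(✓)
size-2^1 implicants → -0010(✓)  -0011(✓)  -1011(✓)  -1100(✓)  -1101(✓)  -1110(✓)  -1111(✓)  0-000(✓)  0-010(✓)  0-011(✓)  0-110(✓)  00-10(✓)  000-0(✓)  0001-(✓)  01-00(✓)  01-10(✓)  01-11(✓)  010-0(✓)  0101-(✓)  011-0(✓)  011-1(✓)  0110-(✓)  0111-(✓)  1-011(✓)  1-111(✓)  10-11(✓)  1001-(✓)  11-01(✓)  11-11(✓)  110-1(✓)  111-0(✓)  111-1(✓)  1110-(✓)  1111-(✓)
size-2^2 implicants → --011  -001-  -1-11  -11-0(✓)  -11-1(✓)  -110-(✓)  -111-(✓)  0--10  0-0-0  0-01-  01--0  01-1-  011--(✓)  1--11  11--1  111--(✓)
size-2^3 implicants → -11--
Unchecked terms (primes): --011, -001-, -1-11, -11--, 0--10, 0-0-0, 0-01-, 01--0, 01-1-, 1--11, 11--1
Minterm coverage:
  m0 ⊆ 0-0-0 [E]
  m2 ⊆ -001-,0--10,0-0-0,0-01-
  m3 ⊆ --011,-001-,0-01-
  m6 ⊆ 0--10 [E]
  m8 ⊆ 0-0-0,01--0
  m10 ⊆ 0--10,0-0-0,0-01-,01--0,01-1-
  m11 ⊆ --011,-1-11,0-01-,01-1-
  m13 ⊆ -11-- [E]
  m14 ⊆ -11--,0--10,01--0,01-1-
  m15 ⊆ -1-11,-11--,01-1-
  m18 ⊆ -001- [E]
  m19 ⊆ --011,-001-,1--11
  m23 ⊆ 1--11 [E]
  m25 ⊆ 11--1 [E]
  m27 ⊆ --011,-1-11,1--11,11--1
  m28 ⊆ -11-- [E]
  m29 ⊆ -11--,11--1
  m30 ⊆ -11-- [E]
E = {-001-, -11--, 0--10, 0-0-0, 1--11, 11--1}
Petrick residual → --011
Cover = c'de + b'c'd + bc + a'de' + a'c'e' + ade + abe  |cover|=7

7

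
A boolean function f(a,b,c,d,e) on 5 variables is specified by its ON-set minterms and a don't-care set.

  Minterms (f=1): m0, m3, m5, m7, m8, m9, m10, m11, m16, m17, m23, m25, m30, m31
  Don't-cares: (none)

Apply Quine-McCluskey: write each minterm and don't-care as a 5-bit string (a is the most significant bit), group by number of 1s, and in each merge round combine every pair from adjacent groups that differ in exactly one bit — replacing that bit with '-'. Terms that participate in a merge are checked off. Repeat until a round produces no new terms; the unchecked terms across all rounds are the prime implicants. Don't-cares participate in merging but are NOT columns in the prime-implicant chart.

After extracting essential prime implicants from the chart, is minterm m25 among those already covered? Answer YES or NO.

size-2^0 implicants → 00000(✓)  00011(✓)  00101(✓)  00111(✓)  01000(✓)  01001(✓)  01010(✓)  01011(✓)  10000(✓)  10001(✓)  10111(✓)  11001(✓)  11110(✓)  11111(✓)
size-2^1 implicants → -0000  -0111  -1001  0-000  0-011  00-11  001-1  010-0(✓)  010-1(✓)  0100-(✓)  0101-(✓)  1-001  1-111  1000-  1111-
size-2^2 implicants → 010--
Unchecked terms (primes): -0000, -0111, -1001, 0-000, 0-011, 00-11, 001-1, 010--, 1-001, 1-111, 1000-, 1111-
Minterm coverage:
  m0 ⊆ -0000,0-000
  m3 ⊆ 0-011,00-11
  m5 ⊆ 001-1 [E]
  m7 ⊆ -0111,00-11,001-1
  m8 ⊆ 0-000,010--
  m9 ⊆ -1001,010--
  m10 ⊆ 010-- [E]
  m11 ⊆ 0-011,010--
  m16 ⊆ -0000,1000-
  m17 ⊆ 1-001,1000-
  m23 ⊆ -0111,1-111
  m25 ⊆ -1001,1-001
  m30 ⊆ 1111- [E]
  m31 ⊆ 1-111,1111-
E = {001-1, 010--, 1111-}

NO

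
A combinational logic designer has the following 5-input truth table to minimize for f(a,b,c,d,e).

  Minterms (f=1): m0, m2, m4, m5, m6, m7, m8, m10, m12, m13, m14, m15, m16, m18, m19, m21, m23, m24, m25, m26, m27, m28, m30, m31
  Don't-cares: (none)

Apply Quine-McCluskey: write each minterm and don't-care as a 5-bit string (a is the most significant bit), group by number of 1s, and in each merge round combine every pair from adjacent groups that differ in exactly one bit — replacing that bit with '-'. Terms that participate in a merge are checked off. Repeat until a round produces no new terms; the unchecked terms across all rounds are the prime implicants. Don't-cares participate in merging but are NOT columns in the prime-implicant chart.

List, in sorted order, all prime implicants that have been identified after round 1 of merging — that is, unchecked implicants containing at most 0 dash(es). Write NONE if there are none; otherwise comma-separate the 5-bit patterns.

[col 0] 00000*, 00010*, 00100*, 00101*, 00110*, 00111*, 01000*, 01010*, 01100*, 01101*, 01110*, 01111*, 10000*, 10010*, 10011*, 10101*, 10111*, 11000*, 11001*, 11010*, 11011*, 11100*, 11110*, 11111*
[col 1] -0000*, -0010*, -0101*, -0111*, -1000*, -1010*, -1100*, -1110*, -1111*, 0-000*, 0-010*, 0-100*, 0-101*, 0-110*, 0-111*, 00-00*, 00-10*, 000-0*, 001-0*, 001-1*, 0010-*, 0011-*, 01-00*, 01-10*, 010-0*, 011-0*, 011-1*, 0110-*, 0111-*, 1-000*, 1-010*, 1-011*, 1-111*, 10-11*, 100-0*, 1001-*, 101-1*, 11-00*, 11-10*, 11-11*, 110-0*, 110-1*, 1100-*, 1101-*, 111-0*, 1111-*
[col 2] --000*, --010*, --111, -00-0*, -01-1, -1-00*, -1-10*, -10-0*, -11-0*, -111-, 0--00*, 0--10*, 0-0-0*, 0-1-0*, 0-1-1*, 0-10-*, 0-11-*, 00--0*, 001--*, 01--0*, 011--*, 1--11, 1-0-0*, 1-01-, 11--0*, 11-1-, 110--
[col 3] --0-0, -1--0, 0---0, 0-1--
Prime implicants: --0-0, --111, -01-1, -1--0, -111-, 0---0, 0-1--, 1--11, 1-01-, 11-1-, 110--

NONE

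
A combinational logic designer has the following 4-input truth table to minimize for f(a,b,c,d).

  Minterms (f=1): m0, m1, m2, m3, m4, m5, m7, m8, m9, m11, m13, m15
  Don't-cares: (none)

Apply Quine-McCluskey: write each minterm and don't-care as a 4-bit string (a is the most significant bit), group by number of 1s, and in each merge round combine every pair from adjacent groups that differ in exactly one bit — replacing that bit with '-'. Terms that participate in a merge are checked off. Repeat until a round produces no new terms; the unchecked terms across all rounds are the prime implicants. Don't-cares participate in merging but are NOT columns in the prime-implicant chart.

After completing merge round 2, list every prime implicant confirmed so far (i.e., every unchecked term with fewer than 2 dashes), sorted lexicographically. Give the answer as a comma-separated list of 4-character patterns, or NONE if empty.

NONE

size-2^0 implicants → 0000(✓)  0001(✓)  0010(✓)  0011(✓)  0100(✓)  0101(✓)  0111(✓)  1000(✓)  1001(✓)  1011(✓)  1101(✓)  1111(✓)
size-2^1 implicants → -000(✓)  -001(✓)  -011(✓)  -101(✓)  -111(✓)  0-00(✓)  0-01(✓)  0-11(✓)  00-0(✓)  00-1(✓)  000-(✓)  001-(✓)  01-1(✓)  010-(✓)  1-01(✓)  1-11(✓)  10-1(✓)  100-(✓)  11-1(✓)
size-2^2 implicants → --01(✓)  --11(✓)  -0-1(✓)  -00-  -1-1(✓)  0--1(✓)  0-0-  00--  1--1(✓)
size-2^3 implicants → ---1
Unchecked terms (primes): ---1, -00-, 0-0-, 00--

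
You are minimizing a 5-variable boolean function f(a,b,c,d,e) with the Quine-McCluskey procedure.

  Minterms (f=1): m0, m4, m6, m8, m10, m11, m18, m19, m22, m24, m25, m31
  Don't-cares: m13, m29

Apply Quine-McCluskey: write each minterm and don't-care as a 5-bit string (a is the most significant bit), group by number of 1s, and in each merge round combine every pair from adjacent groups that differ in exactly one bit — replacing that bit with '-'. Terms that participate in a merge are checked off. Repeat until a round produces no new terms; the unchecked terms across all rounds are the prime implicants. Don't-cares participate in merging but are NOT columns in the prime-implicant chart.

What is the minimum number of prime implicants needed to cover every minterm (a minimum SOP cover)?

7

[col 0] 00000*, 00100*, 00110*, 01000*, 01010*, 01011*, 01101*, 10010*, 10011*, 10110*, 11000*, 11001*, 11101*, 11111*
[col 1] -0110, -1000, -1101, 0-000, 00-00, 001-0, 010-0, 0101-, 10-10, 1001-, 11-01, 1100-, 111-1
Prime implicants: -0110, -1000, -1101, 0-000, 00-00, 001-0, 010-0, 0101-, 10-10, 1001-, 11-01, 1100-, 111-1
PI chart (minterm → PIs covering it):
  0 | 0-000,00-00
  4 | 00-00,001-0
  6 | -0110,001-0
  8 | -1000,0-000,010-0
  10 | 010-0,0101-
  11 | 0101-  (sole → essential)
  18 | 10-10,1001-
  19 | 1001-  (sole → essential)
  22 | -0110,10-10
  24 | -1000,1100-
  25 | 11-01,1100-
  31 | 111-1  (sole → essential)
Essential prime implicants: 0101-, 1001-, 111-1
Petrick residual → -0110, -1000, 00-00, 11-01
Minimum SOP uses 7 PIs: b'cde' + bc'd'e' + a'b'd'e' + a'bc'd + ab'c'd + abd'e + abce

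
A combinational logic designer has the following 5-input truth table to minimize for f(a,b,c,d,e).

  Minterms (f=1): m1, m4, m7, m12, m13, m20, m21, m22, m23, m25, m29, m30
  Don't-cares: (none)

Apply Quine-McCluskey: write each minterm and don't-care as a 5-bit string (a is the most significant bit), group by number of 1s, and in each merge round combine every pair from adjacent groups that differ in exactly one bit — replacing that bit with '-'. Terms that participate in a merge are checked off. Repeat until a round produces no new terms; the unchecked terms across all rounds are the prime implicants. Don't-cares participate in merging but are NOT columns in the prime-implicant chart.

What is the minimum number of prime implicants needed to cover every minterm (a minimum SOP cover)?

[col 0] 00001, 00100*, 00111*, 01100*, 01101*, 10100*, 10101*, 10110*, 10111*, 11001*, 11101*, 11110*
[col 1] -0100, -0111, -1101, 0-100, 0110-, 1-101, 1-110, 101-0*, 101-1*, 1010-*, 1011-*, 11-01
[col 2] 101--
Prime implicants: -0100, -0111, -1101, 0-100, 00001, 0110-, 1-101, 1-110, 101--, 11-01
PI chart (minterm → PIs covering it):
  1 | 00001  (sole → essential)
  4 | -0100,0-100
  7 | -0111  (sole → essential)
  12 | 0-100,0110-
  13 | -1101,0110-
  20 | -0100,101--
  21 | 1-101,101--
  22 | 1-110,101--
  23 | -0111,101--
  25 | 11-01  (sole → essential)
  29 | -1101,1-101,11-01
  30 | 1-110  (sole → essential)
Essential prime implicants: -0111, 00001, 1-110, 11-01
Petrick residual → -0100, 0110-, 1-101
Minimum SOP uses 7 PIs: b'cd'e' + b'cde + a'b'c'd'e + a'bcd' + acd'e + acde' + abd'e

7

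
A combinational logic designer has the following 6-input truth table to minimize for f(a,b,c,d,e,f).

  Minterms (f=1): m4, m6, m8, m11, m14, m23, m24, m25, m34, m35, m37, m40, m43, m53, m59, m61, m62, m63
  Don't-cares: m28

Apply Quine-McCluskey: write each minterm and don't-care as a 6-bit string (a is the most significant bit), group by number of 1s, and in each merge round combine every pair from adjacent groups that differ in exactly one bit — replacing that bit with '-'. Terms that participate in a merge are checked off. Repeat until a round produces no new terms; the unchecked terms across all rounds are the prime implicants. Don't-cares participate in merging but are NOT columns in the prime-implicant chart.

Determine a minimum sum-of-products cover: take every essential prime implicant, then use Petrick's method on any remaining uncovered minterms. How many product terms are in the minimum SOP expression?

[col 0] 000100*, 000110*, 001000*, 001011*, 001110*, 010111, 011000*, 011001*, 011100*, 100010*, 100011*, 100101*, 101000*, 101011*, 110101*, 111011*, 111101*, 111110*, 111111*
[col 1] -01000, -01011, 0-1000, 00-110, 0001-0, 011-00, 01100-, 1-0101, 1-1011, 10-011, 10001-, 11-101, 111-11, 1111-1, 11111-
Prime implicants: -01000, -01011, 0-1000, 00-110, 0001-0, 010111, 011-00, 01100-, 1-0101, 1-1011, 10-011, 10001-, 11-101, 111-11, 1111-1, 11111-
PI chart (minterm → PIs covering it):
  4 | 0001-0  (sole → essential)
  6 | 00-110,0001-0
  8 | -01000,0-1000
  11 | -01011  (sole → essential)
  14 | 00-110  (sole → essential)
  23 | 010111  (sole → essential)
  24 | 0-1000,011-00,01100-
  25 | 01100-  (sole → essential)
  34 | 10001-  (sole → essential)
  35 | 10-011,10001-
  37 | 1-0101  (sole → essential)
  40 | -01000  (sole → essential)
  43 | -01011,1-1011,10-011
  53 | 1-0101,11-101
  59 | 1-1011,111-11
  61 | 11-101,1111-1
  62 | 11111-  (sole → essential)
  63 | 111-11,1111-1,11111-
Essential prime implicants: -01000, -01011, 00-110, 0001-0, 010111, 01100-, 1-0101, 10001-, 11111-
Petrick residual → 1-1011, 11-101
Minimum SOP uses 11 PIs: b'cd'e'f' + b'cd'ef + a'b'def' + a'b'c'df' + a'bc'def + a'bcd'e' + ac'de'f + acd'ef + ab'c'd'e + abde'f + abcde

11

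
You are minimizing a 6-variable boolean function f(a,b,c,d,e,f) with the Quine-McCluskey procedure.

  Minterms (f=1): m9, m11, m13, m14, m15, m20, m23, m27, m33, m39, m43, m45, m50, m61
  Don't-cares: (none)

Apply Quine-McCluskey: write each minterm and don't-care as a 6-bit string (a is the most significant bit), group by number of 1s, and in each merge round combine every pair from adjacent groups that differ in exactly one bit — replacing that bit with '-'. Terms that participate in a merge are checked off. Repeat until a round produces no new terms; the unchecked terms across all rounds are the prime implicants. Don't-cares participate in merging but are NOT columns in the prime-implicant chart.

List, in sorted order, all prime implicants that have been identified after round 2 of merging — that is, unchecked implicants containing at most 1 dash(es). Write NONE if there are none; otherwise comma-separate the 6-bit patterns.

size-2^0 implicants → 001001(✓)  001011(✓)  001101(✓)  001110(✓)  001111(✓)  010100  010111  011011(✓)  100001  100111  101011(✓)  101101(✓)  110010  111101(✓)
size-2^1 implicants → -01011  -01101  0-1011  001-01(✓)  001-11(✓)  0010-1(✓)  0011-1(✓)  00111-  1-1101
size-2^2 implicants → 001--1
Unchecked terms (primes): -01011, -01101, 0-1011, 001--1, 00111-, 010100, 010111, 1-1101, 100001, 100111, 110010

-01011, -01101, 0-1011, 00111-, 010100, 010111, 1-1101, 100001, 100111, 110010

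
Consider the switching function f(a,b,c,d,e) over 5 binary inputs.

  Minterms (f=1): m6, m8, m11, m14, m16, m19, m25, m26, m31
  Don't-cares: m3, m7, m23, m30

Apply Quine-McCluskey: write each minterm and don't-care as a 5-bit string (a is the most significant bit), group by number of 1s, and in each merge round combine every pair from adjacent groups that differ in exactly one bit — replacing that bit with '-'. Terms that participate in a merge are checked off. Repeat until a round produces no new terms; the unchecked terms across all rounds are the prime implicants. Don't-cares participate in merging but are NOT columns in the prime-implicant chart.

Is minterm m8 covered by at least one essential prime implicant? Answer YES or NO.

YES

Round 0: 00011✓ 00110✓ 00111✓ 01000 01011✓ 01110✓ 10000 10011✓ 10111✓ 11001 11010✓ 11110✓ 11111✓
Round 1: -0011✓ -0111✓ -1110 0-011 0-110 00-11✓ 0011- 1-111 10-11✓ 11-10 1111-
Round 2: -0-11
PIs = {-0-11, -1110, 0-011, 0-110, 0011-, 01000, 1-111, 10000, 11-10, 11001, 1111-}
Coverage chart:
  m6: 0-110,0011-
  m8: 01000 ←essential
  m11: 0-011 ←essential
  m14: -1110,0-110
  m16: 10000 ←essential
  m19: -0-11 ←essential
  m25: 11001 ←essential
  m26: 11-10 ←essential
  m31: 1-111,1111-
Essential: -0-11, 0-011, 01000, 10000, 11-10, 11001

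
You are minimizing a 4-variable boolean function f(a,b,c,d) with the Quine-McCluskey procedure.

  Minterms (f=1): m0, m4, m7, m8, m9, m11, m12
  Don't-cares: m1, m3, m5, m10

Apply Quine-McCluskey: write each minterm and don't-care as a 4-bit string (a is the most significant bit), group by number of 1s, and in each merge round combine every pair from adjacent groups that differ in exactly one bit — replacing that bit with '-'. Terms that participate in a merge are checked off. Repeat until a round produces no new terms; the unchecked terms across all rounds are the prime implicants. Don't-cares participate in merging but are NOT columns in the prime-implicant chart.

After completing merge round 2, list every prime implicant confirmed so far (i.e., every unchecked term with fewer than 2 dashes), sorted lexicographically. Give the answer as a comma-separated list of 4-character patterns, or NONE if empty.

NONE

Round 0: 0000✓ 0001✓ 0011✓ 0100✓ 0101✓ 0111✓ 1000✓ 1001✓ 1010✓ 1011✓ 1100✓
Round 1: -000✓ -001✓ -011✓ -100✓ 0-00✓ 0-01✓ 0-11✓ 00-1✓ 000-✓ 01-1✓ 010-✓ 1-00✓ 10-0✓ 10-1✓ 100-✓ 101-✓
Round 2: --00 -0-1 -00- 0--1 0-0- 10--
PIs = {--00, -0-1, -00-, 0--1, 0-0-, 10--}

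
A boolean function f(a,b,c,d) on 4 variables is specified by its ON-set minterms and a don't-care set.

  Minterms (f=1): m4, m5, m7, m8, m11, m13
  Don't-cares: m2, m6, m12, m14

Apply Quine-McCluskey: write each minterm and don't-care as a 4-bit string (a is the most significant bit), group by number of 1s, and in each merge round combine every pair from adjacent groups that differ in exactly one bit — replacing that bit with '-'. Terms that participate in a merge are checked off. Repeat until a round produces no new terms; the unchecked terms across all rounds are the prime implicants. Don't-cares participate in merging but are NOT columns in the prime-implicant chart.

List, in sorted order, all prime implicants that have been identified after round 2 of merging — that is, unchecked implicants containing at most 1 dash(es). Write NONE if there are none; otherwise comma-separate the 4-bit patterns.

Round 0: 0010✓ 0100✓ 0101✓ 0110✓ 0111✓ 1000✓ 1011 1100✓ 1101✓ 1110✓
Round 1: -100✓ -101✓ -110✓ 0-10 01-0✓ 01-1✓ 010-✓ 011-✓ 1-00 11-0✓ 110-✓
Round 2: -1-0 -10- 01--
PIs = {-1-0, -10-, 0-10, 01--, 1-00, 1011}

0-10, 1-00, 1011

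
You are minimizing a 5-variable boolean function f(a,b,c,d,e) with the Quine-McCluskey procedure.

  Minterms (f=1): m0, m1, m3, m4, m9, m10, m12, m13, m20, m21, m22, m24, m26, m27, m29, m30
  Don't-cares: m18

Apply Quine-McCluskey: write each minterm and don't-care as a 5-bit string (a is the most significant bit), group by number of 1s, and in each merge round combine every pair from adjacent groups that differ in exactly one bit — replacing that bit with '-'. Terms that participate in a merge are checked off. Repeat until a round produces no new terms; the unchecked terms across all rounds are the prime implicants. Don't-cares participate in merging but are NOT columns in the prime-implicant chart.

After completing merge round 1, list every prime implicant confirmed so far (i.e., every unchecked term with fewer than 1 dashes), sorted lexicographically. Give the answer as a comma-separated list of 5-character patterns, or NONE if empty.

NONE

[col 0] 00000*, 00001*, 00011*, 00100*, 01001*, 01010*, 01100*, 01101*, 10010*, 10100*, 10101*, 10110*, 11000*, 11010*, 11011*, 11101*, 11110*
[col 1] -0100, -1010, -1101, 0-001, 0-100, 00-00, 000-1, 0000-, 01-01, 0110-, 1-010*, 1-101, 1-110*, 10-10*, 101-0, 1010-, 11-10*, 110-0, 1101-
[col 2] 1--10
Prime implicants: -0100, -1010, -1101, 0-001, 0-100, 00-00, 000-1, 0000-, 01-01, 0110-, 1--10, 1-101, 101-0, 1010-, 110-0, 1101-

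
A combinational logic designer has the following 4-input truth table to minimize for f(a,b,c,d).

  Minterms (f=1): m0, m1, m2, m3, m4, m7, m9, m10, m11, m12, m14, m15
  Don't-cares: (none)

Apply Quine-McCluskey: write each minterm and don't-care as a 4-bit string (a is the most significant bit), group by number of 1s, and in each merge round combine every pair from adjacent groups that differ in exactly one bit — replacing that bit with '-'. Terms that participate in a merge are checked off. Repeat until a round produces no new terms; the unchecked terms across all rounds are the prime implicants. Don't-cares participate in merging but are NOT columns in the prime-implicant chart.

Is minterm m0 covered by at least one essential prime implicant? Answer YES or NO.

NO

size-2^0 implicants → 0000(✓)  0001(✓)  0010(✓)  0011(✓)  0100(✓)  0111(✓)  1001(✓)  1010(✓)  1011(✓)  1100(✓)  1110(✓)  1111(✓)
size-2^1 implicants → -001(✓)  -010(✓)  -011(✓)  -100  -111(✓)  0-00  0-11(✓)  00-0(✓)  00-1(✓)  000-(✓)  001-(✓)  1-10(✓)  1-11(✓)  10-1(✓)  101-(✓)  11-0  111-(✓)
size-2^2 implicants → --11  -0-1  -01-  00--  1-1-
Unchecked terms (primes): --11, -0-1, -01-, -100, 0-00, 00--, 1-1-, 11-0
Minterm coverage:
  m0 ⊆ 0-00,00--
  m1 ⊆ -0-1,00--
  m2 ⊆ -01-,00--
  m3 ⊆ --11,-0-1,-01-,00--
  m4 ⊆ -100,0-00
  m7 ⊆ --11 [E]
  m9 ⊆ -0-1 [E]
  m10 ⊆ -01-,1-1-
  m11 ⊆ --11,-0-1,-01-,1-1-
  m12 ⊆ -100,11-0
  m14 ⊆ 1-1-,11-0
  m15 ⊆ --11,1-1-
E = {--11, -0-1}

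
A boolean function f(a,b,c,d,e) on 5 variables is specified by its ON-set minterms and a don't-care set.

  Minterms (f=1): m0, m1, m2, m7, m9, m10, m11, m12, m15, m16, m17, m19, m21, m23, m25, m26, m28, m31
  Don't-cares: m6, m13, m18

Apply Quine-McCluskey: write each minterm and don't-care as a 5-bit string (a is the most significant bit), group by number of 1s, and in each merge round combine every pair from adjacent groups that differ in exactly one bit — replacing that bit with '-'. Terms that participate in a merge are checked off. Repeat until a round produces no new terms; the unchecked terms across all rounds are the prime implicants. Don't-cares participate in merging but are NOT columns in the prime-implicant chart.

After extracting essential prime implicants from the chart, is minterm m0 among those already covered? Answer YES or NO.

NO

size-2^0 implicants → 00000(✓)  00001(✓)  00010(✓)  00110(✓)  00111(✓)  01001(✓)  01010(✓)  01011(✓)  01100(✓)  01101(✓)  01111(✓)  10000(✓)  10001(✓)  10010(✓)  10011(✓)  10101(✓)  10111(✓)  11001(✓)  11010(✓)  11100(✓)  11111(✓)
size-2^1 implicants → -0000(✓)  -0001(✓)  -0010(✓)  -0111(✓)  -1001(✓)  -1010(✓)  -1100  -1111(✓)  0-001(✓)  0-010(✓)  0-111(✓)  00-10  000-0(✓)  0000-(✓)  0011-  01-01(✓)  01-11(✓)  010-1(✓)  0101-  011-1(✓)  0110-  1-001(✓)  1-010(✓)  1-111(✓)  10-01(✓)  10-11(✓)  100-0(✓)  100-1(✓)  1000-(✓)  1001-(✓)  101-1(✓)
size-2^2 implicants → --001  --010  --111  -00-0  -000-  01--1  10--1  100--
Unchecked terms (primes): --001, --010, --111, -00-0, -000-, -1100, 00-10, 0011-, 01--1, 0101-, 0110-, 10--1, 100--
Minterm coverage:
  m0 ⊆ -00-0,-000-
  m1 ⊆ --001,-000-
  m2 ⊆ --010,-00-0,00-10
  m7 ⊆ --111,0011-
  m9 ⊆ --001,01--1
  m10 ⊆ --010,0101-
  m11 ⊆ 01--1,0101-
  m12 ⊆ -1100,0110-
  m15 ⊆ --111,01--1
  m16 ⊆ -00-0,-000-,100--
  m17 ⊆ --001,-000-,10--1,100--
  m19 ⊆ 10--1,100--
  m21 ⊆ 10--1 [E]
  m23 ⊆ --111,10--1
  m25 ⊆ --001 [E]
  m26 ⊆ --010 [E]
  m28 ⊆ -1100 [E]
  m31 ⊆ --111 [E]
E = {--001, --010, --111, -1100, 10--1}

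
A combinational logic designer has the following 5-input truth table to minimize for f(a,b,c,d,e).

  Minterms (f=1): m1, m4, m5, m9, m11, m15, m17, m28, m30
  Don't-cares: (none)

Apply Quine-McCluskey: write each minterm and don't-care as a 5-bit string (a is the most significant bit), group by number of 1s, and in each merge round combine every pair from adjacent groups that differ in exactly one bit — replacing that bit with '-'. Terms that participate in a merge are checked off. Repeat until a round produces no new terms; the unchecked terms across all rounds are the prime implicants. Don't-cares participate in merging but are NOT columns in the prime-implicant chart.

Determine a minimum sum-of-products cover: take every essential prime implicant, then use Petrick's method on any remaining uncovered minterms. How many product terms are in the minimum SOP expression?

Round 0: 00001✓ 00100✓ 00101✓ 01001✓ 01011✓ 01111✓ 10001✓ 11100✓ 11110✓
Round 1: -0001 0-001 00-01 0010- 01-11 010-1 111-0
PIs = {-0001, 0-001, 00-01, 0010-, 01-11, 010-1, 111-0}
Coverage chart:
  m1: -0001,0-001,00-01
  m4: 0010- ←essential
  m5: 00-01,0010-
  m9: 0-001,010-1
  m11: 01-11,010-1
  m15: 01-11 ←essential
  m17: -0001 ←essential
  m28: 111-0 ←essential
  m30: 111-0 ←essential
Essential: -0001, 0010-, 01-11, 111-0
Petrick residual → 0-001
Min cover (5 terms): b'c'd'e + a'c'd'e + a'b'cd' + a'bde + abce'

5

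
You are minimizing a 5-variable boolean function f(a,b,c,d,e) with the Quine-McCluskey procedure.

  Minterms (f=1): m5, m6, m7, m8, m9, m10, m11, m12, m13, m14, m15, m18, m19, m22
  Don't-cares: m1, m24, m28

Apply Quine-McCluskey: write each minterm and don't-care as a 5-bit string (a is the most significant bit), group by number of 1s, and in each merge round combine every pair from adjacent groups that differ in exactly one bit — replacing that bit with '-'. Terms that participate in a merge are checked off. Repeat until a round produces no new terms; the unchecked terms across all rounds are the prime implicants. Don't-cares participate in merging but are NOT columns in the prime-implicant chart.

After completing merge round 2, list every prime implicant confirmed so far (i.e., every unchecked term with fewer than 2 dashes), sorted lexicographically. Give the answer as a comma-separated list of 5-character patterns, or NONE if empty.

Round 0: 00001✓ 00101✓ 00110✓ 00111✓ 01000✓ 01001✓ 01010✓ 01011✓ 01100✓ 01101✓ 01110✓ 01111✓ 10010✓ 10011✓ 10110✓ 11000✓ 11100✓
Round 1: -0110 -1000✓ -1100✓ 0-001✓ 0-101✓ 0-110✓ 0-111✓ 00-01✓ 001-1✓ 0011-✓ 01-00✓ 01-01✓ 01-10✓ 01-11✓ 010-0✓ 010-1✓ 0100-✓ 0101-✓ 011-0✓ 011-1✓ 0110-✓ 0111-✓ 10-10 1001- 11-00✓
Round 2: -1-00 0--01 0-1-1 0-11- 01--0✓ 01--1✓ 01-0-✓ 01-1-✓ 010--✓ 011--✓
Round 3: 01---
PIs = {-0110, -1-00, 0--01, 0-1-1, 0-11-, 01---, 10-10, 1001-}

-0110, 10-10, 1001-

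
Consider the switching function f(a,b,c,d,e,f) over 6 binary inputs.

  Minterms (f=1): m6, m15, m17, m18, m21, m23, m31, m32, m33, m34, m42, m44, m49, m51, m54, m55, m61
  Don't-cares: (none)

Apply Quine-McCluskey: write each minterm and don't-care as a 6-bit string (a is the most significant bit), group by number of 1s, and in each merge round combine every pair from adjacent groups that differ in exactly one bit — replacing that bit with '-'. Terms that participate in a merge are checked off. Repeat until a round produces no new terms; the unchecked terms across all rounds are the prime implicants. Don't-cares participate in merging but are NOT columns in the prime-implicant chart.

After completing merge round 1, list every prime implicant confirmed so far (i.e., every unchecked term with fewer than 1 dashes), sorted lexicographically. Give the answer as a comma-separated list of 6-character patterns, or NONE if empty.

size-2^0 implicants → 000110  001111(✓)  010001(✓)  010010  010101(✓)  010111(✓)  011111(✓)  100000(✓)  100001(✓)  100010(✓)  101010(✓)  101100  110001(✓)  110011(✓)  110110(✓)  110111(✓)  111101
size-2^1 implicants → -10001  -10111  0-1111  01-111  010-01  0101-1  1-0001  10-010  1000-0  10000-  110-11  1100-1  11011-
Unchecked terms (primes): -10001, -10111, 0-1111, 000110, 01-111, 010-01, 010010, 0101-1, 1-0001, 10-010, 1000-0, 10000-, 101100, 110-11, 1100-1, 11011-, 111101

000110, 010010, 101100, 111101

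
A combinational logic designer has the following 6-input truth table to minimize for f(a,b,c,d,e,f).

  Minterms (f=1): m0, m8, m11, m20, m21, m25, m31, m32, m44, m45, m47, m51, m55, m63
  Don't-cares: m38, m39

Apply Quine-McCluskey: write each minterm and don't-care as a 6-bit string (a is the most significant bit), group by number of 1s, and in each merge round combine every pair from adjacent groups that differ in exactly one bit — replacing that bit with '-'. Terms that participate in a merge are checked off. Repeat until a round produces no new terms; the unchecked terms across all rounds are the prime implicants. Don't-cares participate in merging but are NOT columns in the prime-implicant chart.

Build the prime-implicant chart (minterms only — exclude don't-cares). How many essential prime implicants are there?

size-2^0 implicants → 000000(✓)  001000(✓)  001011  010100(✓)  010101(✓)  011001  011111(✓)  100000(✓)  100110(✓)  100111(✓)  101100(✓)  101101(✓)  101111(✓)  110011(✓)  110111(✓)  111111(✓)
size-2^1 implicants → -00000  -11111  00-000  01010-  1-0111(✓)  1-1111(✓)  10-111(✓)  10011-  1011-1  10110-  11-111(✓)  110-11
size-2^2 implicants → 1--111
Unchecked terms (primes): -00000, -11111, 00-000, 001011, 01010-, 011001, 1--111, 10011-, 1011-1, 10110-, 110-11
Minterm coverage:
  m0 ⊆ -00000,00-000
  m8 ⊆ 00-000 [E]
  m11 ⊆ 001011 [E]
  m20 ⊆ 01010- [E]
  m21 ⊆ 01010- [E]
  m25 ⊆ 011001 [E]
  m31 ⊆ -11111 [E]
  m32 ⊆ -00000 [E]
  m44 ⊆ 10110- [E]
  m45 ⊆ 1011-1,10110-
  m47 ⊆ 1--111,1011-1
  m51 ⊆ 110-11 [E]
  m55 ⊆ 1--111,110-11
  m63 ⊆ -11111,1--111
E = {-00000, -11111, 00-000, 001011, 01010-, 011001, 10110-, 110-11}

8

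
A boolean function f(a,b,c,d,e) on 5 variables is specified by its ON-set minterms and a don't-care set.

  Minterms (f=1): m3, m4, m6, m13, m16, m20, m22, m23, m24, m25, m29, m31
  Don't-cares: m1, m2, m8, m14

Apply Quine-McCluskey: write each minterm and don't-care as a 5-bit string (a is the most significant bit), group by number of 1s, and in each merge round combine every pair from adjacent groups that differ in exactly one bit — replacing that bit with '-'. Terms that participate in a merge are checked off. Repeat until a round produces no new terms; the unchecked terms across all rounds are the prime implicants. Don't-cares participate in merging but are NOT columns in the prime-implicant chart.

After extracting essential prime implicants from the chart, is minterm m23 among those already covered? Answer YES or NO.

Round 0: 00001✓ 00010✓ 00011✓ 00100✓ 00110✓ 01000✓ 01101✓ 01110✓ 10000✓ 10100✓ 10110✓ 10111✓ 11000✓ 11001✓ 11101✓ 11111✓
Round 1: -0100✓ -0110✓ -1000 -1101 0-110 00-10 000-1 0001- 001-0✓ 1-000 1-111 10-00 101-0✓ 1011- 11-01 1100- 111-1
Round 2: -01-0
PIs = {-01-0, -1000, -1101, 0-110, 00-10, 000-1, 0001-, 1-000, 1-111, 10-00, 1011-, 11-01, 1100-, 111-1}
Coverage chart:
  m3: 000-1,0001-
  m4: -01-0 ←essential
  m6: -01-0,0-110,00-10
  m13: -1101 ←essential
  m16: 1-000,10-00
  m20: -01-0,10-00
  m22: -01-0,1011-
  m23: 1-111,1011-
  m24: -1000,1-000,1100-
  m25: 11-01,1100-
  m29: -1101,11-01,111-1
  m31: 1-111,111-1
Essential: -01-0, -1101

NO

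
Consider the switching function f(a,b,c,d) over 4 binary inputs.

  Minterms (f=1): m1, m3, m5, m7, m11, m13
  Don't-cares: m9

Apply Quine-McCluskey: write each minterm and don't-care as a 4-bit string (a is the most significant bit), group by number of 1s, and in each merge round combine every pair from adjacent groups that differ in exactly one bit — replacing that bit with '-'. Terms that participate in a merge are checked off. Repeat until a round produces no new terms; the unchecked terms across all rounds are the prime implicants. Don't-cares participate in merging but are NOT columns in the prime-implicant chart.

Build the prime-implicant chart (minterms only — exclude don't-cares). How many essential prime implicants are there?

[col 0] 0001*, 0011*, 0101*, 0111*, 1001*, 1011*, 1101*
[col 1] -001*, -011*, -101*, 0-01*, 0-11*, 00-1*, 01-1*, 1-01*, 10-1*
[col 2] --01, -0-1, 0--1
Prime implicants: --01, -0-1, 0--1
PI chart (minterm → PIs covering it):
  1 | --01,-0-1,0--1
  3 | -0-1,0--1
  5 | --01,0--1
  7 | 0--1  (sole → essential)
  11 | -0-1  (sole → essential)
  13 | --01  (sole → essential)
Essential prime implicants: --01, -0-1, 0--1

3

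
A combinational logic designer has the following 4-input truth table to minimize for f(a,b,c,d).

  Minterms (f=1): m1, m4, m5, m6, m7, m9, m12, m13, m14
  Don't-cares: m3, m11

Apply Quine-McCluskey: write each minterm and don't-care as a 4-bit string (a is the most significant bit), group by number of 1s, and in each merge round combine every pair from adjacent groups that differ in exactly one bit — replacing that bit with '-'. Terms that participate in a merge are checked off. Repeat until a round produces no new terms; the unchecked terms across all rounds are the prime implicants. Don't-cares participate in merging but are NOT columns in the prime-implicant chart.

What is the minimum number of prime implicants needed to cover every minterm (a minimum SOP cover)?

3

[col 0] 0001*, 0011*, 0100*, 0101*, 0110*, 0111*, 1001*, 1011*, 1100*, 1101*, 1110*
[col 1] -001*, -011*, -100*, -101*, -110*, 0-01*, 0-11*, 00-1*, 01-0*, 01-1*, 010-*, 011-*, 1-01*, 10-1*, 11-0*, 110-*
[col 2] --01, -0-1, -1-0, -10-, 0--1, 01--
Prime implicants: --01, -0-1, -1-0, -10-, 0--1, 01--
PI chart (minterm → PIs covering it):
  1 | --01,-0-1,0--1
  4 | -1-0,-10-,01--
  5 | --01,-10-,0--1,01--
  6 | -1-0,01--
  7 | 0--1,01--
  9 | --01,-0-1
  12 | -1-0,-10-
  13 | --01,-10-
  14 | -1-0  (sole → essential)
Essential prime implicants: -1-0
Petrick residual → --01, 0--1
Minimum SOP uses 3 PIs: c'd + bd' + a'd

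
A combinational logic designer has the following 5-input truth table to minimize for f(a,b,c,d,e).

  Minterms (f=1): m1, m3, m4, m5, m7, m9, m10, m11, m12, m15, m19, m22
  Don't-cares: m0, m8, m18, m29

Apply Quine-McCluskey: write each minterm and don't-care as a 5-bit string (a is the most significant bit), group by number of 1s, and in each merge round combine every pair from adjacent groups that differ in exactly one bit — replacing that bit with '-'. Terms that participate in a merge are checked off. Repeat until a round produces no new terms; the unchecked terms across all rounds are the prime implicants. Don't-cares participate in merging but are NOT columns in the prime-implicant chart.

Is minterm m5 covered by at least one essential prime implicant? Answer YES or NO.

size-2^0 implicants → 00000(✓)  00001(✓)  00011(✓)  00100(✓)  00101(✓)  00111(✓)  01000(✓)  01001(✓)  01010(✓)  01011(✓)  01100(✓)  01111(✓)  10010(✓)  10011(✓)  10110(✓)  11101
size-2^1 implicants → -0011  0-000(✓)  0-001(✓)  0-011(✓)  0-100(✓)  0-111(✓)  00-00(✓)  00-01(✓)  00-11(✓)  000-1(✓)  0000-(✓)  001-1(✓)  0010-(✓)  01-00(✓)  01-11(✓)  010-0(✓)  010-1(✓)  0100-(✓)  0101-(✓)  10-10  1001-
size-2^2 implicants → 0--00  0--11  0-0-1  0-00-  00--1  00-0-  010--
Unchecked terms (primes): -0011, 0--00, 0--11, 0-0-1, 0-00-, 00--1, 00-0-, 010--, 10-10, 1001-, 11101
Minterm coverage:
  m1 ⊆ 0-0-1,0-00-,00--1,00-0-
  m3 ⊆ -0011,0--11,0-0-1,00--1
  m4 ⊆ 0--00,00-0-
  m5 ⊆ 00--1,00-0-
  m7 ⊆ 0--11,00--1
  m9 ⊆ 0-0-1,0-00-,010--
  m10 ⊆ 010-- [E]
  m11 ⊆ 0--11,0-0-1,010--
  m12 ⊆ 0--00 [E]
  m15 ⊆ 0--11 [E]
  m19 ⊆ -0011,1001-
  m22 ⊆ 10-10 [E]
E = {0--00, 0--11, 010--, 10-10}

NO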